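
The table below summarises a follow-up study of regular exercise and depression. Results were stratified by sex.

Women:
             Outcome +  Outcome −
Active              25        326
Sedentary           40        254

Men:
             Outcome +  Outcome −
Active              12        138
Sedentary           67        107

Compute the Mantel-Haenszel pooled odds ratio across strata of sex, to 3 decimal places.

OR_MH = Σ(aᵢdᵢ/nᵢ) / Σ(bᵢcᵢ/nᵢ), where nᵢ is the stratum total.
Stratum 1 (Women): n = 645; a·d/n = 25·254/645 = 9.8450; b·c/n = 326·40/645 = 20.2171
Stratum 2 (Men): n = 324; a·d/n = 12·107/324 = 3.9630; b·c/n = 138·67/324 = 28.5370
OR_MH = (9.8450 + 3.9630) / (20.2171 + 28.5370) = 13.8079 / 48.7541 = 0.28322

0.283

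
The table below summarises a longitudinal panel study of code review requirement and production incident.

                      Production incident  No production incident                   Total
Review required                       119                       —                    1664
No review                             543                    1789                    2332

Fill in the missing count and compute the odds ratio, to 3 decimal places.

The missing cell is in the exposed row: 1664 − 119 = 1545.
So a = 119, b = 1545, c = 543, d = 1789.
OR = (a·d)/(b·c) = (119 × 1789) / (1545 × 543) = 212891 / 838935 = 0.25376

0.254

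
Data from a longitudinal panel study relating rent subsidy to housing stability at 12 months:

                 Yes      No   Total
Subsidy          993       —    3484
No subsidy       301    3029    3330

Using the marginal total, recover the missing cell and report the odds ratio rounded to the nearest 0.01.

4.01

The missing cell is in the exposed row: 3484 − 993 = 2491.
So a = 993, b = 2491, c = 301, d = 3029.
OR = (a·d)/(b·c) = (993 × 3029) / (2491 × 301) = 3007797 / 749791 = 4.01151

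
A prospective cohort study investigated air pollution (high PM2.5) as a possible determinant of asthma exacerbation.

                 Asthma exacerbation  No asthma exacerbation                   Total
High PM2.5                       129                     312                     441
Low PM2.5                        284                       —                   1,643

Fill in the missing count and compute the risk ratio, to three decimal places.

1.692

The missing cell is in the unexposed row: 1643 − 284 = 1359.
So a = 129, b = 312, c = 284, d = 1359.
RR = [a/(a+b)] / [c/(c+d)] = (129/441) / (284/1643) = 0.29252/0.17285 = 1.69227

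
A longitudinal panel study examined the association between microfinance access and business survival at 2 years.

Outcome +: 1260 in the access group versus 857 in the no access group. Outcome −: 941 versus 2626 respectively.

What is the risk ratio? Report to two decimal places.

From the description: a = 1260, b = 941, c = 857, d = 2626.
Risk in exposed = 1260/2201 = 0.57247; risk in unexposed = 857/3483 = 0.24605.
RR = 0.57247 / 0.24605 = 2.32661
The risk among the exposed is 2.33 times that among the unexposed.

2.33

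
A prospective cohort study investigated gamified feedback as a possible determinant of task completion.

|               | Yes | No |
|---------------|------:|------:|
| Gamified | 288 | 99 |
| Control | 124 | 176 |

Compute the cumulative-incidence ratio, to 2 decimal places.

Cells: a = 288, b = 99, c = 124, d = 176.
Risk in exposed = 288/387 = 0.74419; risk in unexposed = 124/300 = 0.41333.
RR = 0.74419 / 0.41333 = 1.80045
The risk among the exposed is 1.80 times that among the unexposed.

1.80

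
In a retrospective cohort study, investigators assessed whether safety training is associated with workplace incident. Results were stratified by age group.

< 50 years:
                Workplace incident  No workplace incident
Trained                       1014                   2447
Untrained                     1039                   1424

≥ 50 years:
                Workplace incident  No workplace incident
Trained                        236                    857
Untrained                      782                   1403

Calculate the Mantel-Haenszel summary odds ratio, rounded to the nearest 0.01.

0.54

OR_MH = Σ(aᵢdᵢ/nᵢ) / Σ(bᵢcᵢ/nᵢ), where nᵢ is the stratum total.
Stratum 1 (< 50 years): n = 5924; a·d/n = 1014·1424/5924 = 243.7434; b·c/n = 2447·1039/5924 = 429.1751
Stratum 2 (≥ 50 years): n = 3278; a·d/n = 236·1403/3278 = 101.0092; b·c/n = 857·782/3278 = 204.4460
OR_MH = (243.7434 + 101.0092) / (429.1751 + 204.4460) = 344.7526 / 633.6211 = 0.54410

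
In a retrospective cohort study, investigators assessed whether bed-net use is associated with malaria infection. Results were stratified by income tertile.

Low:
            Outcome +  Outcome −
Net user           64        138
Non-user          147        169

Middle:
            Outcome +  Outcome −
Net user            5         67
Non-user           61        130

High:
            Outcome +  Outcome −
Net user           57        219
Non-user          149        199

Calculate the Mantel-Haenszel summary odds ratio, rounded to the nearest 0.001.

0.388

OR_MH = Σ(aᵢdᵢ/nᵢ) / Σ(bᵢcᵢ/nᵢ), where nᵢ is the stratum total.
Stratum 1 (Low): n = 518; a·d/n = 64·169/518 = 20.8803; b·c/n = 138·147/518 = 39.1622
Stratum 2 (Middle): n = 263; a·d/n = 5·130/263 = 2.4715; b·c/n = 67·61/263 = 15.5399
Stratum 3 (High): n = 624; a·d/n = 57·199/624 = 18.1779; b·c/n = 219·149/624 = 52.2933
OR_MH = (20.8803 + 2.4715 + 18.1779) / (39.1622 + 15.5399 + 52.2933) = 41.5297 / 106.9954 = 0.38814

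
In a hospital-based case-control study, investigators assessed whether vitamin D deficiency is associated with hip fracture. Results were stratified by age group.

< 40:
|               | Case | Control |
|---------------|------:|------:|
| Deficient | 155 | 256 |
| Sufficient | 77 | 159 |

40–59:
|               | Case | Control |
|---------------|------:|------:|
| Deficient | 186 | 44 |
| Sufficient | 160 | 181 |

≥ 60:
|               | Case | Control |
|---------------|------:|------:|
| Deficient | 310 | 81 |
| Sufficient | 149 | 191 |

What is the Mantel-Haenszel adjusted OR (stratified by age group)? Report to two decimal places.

3.00

OR_MH = Σ(aᵢdᵢ/nᵢ) / Σ(bᵢcᵢ/nᵢ), where nᵢ is the stratum total.
Stratum 1 (< 40): n = 647; a·d/n = 155·159/647 = 38.0912; b·c/n = 256·77/647 = 30.4668
Stratum 2 (40–59): n = 571; a·d/n = 186·181/571 = 58.9597; b·c/n = 44·160/571 = 12.3292
Stratum 3 (≥ 60): n = 731; a·d/n = 310·191/731 = 80.9986; b·c/n = 81·149/731 = 16.5103
OR_MH = (38.0912 + 58.9597 + 80.9986) / (30.4668 + 12.3292 + 16.5103) = 178.0495 / 59.3063 = 3.00220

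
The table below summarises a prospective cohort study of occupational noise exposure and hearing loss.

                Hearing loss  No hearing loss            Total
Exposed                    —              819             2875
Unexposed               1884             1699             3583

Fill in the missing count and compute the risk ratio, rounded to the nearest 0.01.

The missing cell is in the exposed row: 2875 − 819 = 2056.
So a = 2056, b = 819, c = 1884, d = 1699.
RR = [a/(a+b)] / [c/(c+d)] = (2056/2875) / (1884/3583) = 0.71513/0.52582 = 1.36004

1.36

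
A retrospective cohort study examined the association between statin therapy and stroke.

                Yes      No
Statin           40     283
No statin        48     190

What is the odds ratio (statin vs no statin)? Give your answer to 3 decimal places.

0.559

Cells: a = 40, b = 283, c = 48, d = 190.
OR = (a·d)/(b·c) = (40 × 190) / (283 × 48) = 7600 / 13584 = 0.55948
Exposure is associated with lower odds of stroke (OR = 0.56 < 1).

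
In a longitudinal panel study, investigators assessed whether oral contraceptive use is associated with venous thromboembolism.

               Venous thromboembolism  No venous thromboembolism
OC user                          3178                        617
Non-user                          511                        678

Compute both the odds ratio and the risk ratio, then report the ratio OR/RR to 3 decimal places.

3.507

Cells: a = 3178, b = 617, c = 511, d = 678.
OR = (3178·678)/(617·511) = 2154684/315287 = 6.83404
Risk in exposed = 3178/3795 = 0.83742; risk in unexposed = 511/1189 = 0.42977; RR = 1.94851
OR/RR = 6.83404 / 1.94851 = 3.50731
The outcome is not rare, so the OR lies further from 1 than the RR.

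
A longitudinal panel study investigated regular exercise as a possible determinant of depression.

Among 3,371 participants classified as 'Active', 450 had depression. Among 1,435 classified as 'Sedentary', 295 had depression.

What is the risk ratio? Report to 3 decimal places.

0.649

From the description: a = 450, b = 2921, c = 295, d = 1140.
Risk in exposed = 450/3371 = 0.13349; risk in unexposed = 295/1435 = 0.20557.
RR = 0.13349 / 0.20557 = 0.64936
The risk is 35% lower among the exposed than among the unexposed.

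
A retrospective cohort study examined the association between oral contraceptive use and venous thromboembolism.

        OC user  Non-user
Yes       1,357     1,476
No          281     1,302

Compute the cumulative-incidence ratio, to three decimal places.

Reading the table with exposure as columns: a = 1357 (OC user, case), b = 281 (OC user, non-case), c = 1476 (Non-user, case), d = 1302.
Risk in exposed = 1357/1638 = 0.82845; risk in unexposed = 1476/2778 = 0.53132.
RR = 0.82845 / 0.53132 = 1.55924
The risk among the exposed is 1.56 times that among the unexposed.

1.559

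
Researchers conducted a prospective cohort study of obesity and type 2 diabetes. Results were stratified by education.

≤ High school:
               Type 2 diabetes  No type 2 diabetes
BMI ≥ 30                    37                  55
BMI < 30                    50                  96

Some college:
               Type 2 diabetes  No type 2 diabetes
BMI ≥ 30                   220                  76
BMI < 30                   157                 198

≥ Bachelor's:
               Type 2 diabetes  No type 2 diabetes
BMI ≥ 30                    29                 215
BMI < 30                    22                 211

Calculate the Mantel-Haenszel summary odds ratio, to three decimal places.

OR_MH = Σ(aᵢdᵢ/nᵢ) / Σ(bᵢcᵢ/nᵢ), where nᵢ is the stratum total.
Stratum 1 (≤ High school): n = 238; a·d/n = 37·96/238 = 14.9244; b·c/n = 55·50/238 = 11.5546
Stratum 2 (Some college): n = 651; a·d/n = 220·198/651 = 66.9124; b·c/n = 76·157/651 = 18.3287
Stratum 3 (≥ Bachelor's): n = 477; a·d/n = 29·211/477 = 12.8281; b·c/n = 215·22/477 = 9.9161
OR_MH = (14.9244 + 66.9124 + 12.8281) / (11.5546 + 18.3287 + 9.9161) = 94.6649 / 39.7995 = 2.37855

2.379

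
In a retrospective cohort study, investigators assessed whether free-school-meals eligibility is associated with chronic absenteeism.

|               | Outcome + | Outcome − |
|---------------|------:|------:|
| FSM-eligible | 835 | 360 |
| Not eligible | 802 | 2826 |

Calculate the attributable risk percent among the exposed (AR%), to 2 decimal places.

Cells: a = 835, b = 360, c = 802, d = 2826.
Risk in exposed = 835/1195 = 0.69874; risk in unexposed = 802/3628 = 0.22106.
RR = 0.69874/0.22106 = 3.16091
AR% = (RR − 1)/RR × 100 = (3.16091 − 1)/3.16091 × 100 = 68.3635%

68.36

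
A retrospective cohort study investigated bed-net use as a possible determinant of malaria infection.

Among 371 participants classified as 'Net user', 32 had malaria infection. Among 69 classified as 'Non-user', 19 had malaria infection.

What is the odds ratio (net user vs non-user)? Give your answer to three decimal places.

From the description: a = 32, b = 339, c = 19, d = 50.
OR = (a·d)/(b·c) = (32 × 50) / (339 × 19) = 1600 / 6441 = 0.24841
Exposure is associated with lower odds of malaria infection (OR = 0.25 < 1).

0.248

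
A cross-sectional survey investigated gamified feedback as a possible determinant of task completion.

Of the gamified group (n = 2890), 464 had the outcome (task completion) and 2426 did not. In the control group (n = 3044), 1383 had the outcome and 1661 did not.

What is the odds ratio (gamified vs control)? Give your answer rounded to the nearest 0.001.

0.230

From the description: a = 464, b = 2426, c = 1383, d = 1661.
OR = (a·d)/(b·c) = (464 × 1661) / (2426 × 1383) = 770704 / 3355158 = 0.22971
Exposure is associated with lower odds of task completion (OR = 0.23 < 1).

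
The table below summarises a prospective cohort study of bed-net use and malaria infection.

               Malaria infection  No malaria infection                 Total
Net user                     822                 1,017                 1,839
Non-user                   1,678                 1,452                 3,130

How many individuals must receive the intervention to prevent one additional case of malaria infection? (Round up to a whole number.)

12

Risk in treated group = 822/1839 = 0.44698; risk in control = 1678/3130 = 0.53610.
Absolute risk reduction = 0.53610 − 0.44698 = 0.08912
NNT = 1 / ARR = 1 / 0.08912 = 11.221 → round up → 12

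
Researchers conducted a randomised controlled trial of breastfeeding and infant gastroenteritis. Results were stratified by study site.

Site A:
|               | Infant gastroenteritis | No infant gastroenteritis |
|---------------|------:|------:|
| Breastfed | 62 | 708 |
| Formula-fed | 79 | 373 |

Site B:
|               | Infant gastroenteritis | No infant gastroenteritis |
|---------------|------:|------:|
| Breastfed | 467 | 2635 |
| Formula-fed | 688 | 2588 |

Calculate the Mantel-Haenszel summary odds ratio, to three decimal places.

OR_MH = Σ(aᵢdᵢ/nᵢ) / Σ(bᵢcᵢ/nᵢ), where nᵢ is the stratum total.
Stratum 1 (Site A): n = 1222; a·d/n = 62·373/1222 = 18.9247; b·c/n = 708·79/1222 = 45.7709
Stratum 2 (Site B): n = 6378; a·d/n = 467·2588/6378 = 189.4945; b·c/n = 2635·688/6378 = 284.2396
OR_MH = (18.9247 + 189.4945) / (45.7709 + 284.2396) = 208.4192 / 330.0104 = 0.63155

0.632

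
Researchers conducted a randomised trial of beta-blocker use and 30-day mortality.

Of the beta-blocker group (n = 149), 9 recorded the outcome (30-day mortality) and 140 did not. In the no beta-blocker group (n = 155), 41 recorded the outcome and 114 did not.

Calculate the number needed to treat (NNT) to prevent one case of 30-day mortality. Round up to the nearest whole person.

Risk in treated group = 9/149 = 0.06040; risk in control = 41/155 = 0.26452.
Absolute risk reduction = 0.26452 − 0.06040 = 0.20411
NNT = 1 / ARR = 1 / 0.20411 = 4.899 → round up → 5

5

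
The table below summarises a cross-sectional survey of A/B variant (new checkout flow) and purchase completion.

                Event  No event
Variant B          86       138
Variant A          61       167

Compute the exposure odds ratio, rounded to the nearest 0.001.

Cells: a = 86, b = 138, c = 61, d = 167.
OR = (a·d)/(b·c) = (86 × 167) / (138 × 61) = 14362 / 8418 = 1.70611
The odds of purchase completion are about 1.71 times as high in the variant b group.

1.706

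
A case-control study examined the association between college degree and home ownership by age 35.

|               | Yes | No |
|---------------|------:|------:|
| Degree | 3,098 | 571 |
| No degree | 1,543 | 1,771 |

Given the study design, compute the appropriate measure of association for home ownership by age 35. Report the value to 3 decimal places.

Cells: a = 3098, b = 571, c = 1543, d = 1771.
This is a case-control study: participants were sampled on outcome status, so risks in the source population cannot be estimated directly — relative risk is not valid here. The odds ratio is the appropriate measure.
OR = (a·d)/(b·c) = (3098 × 1771) / (571 × 1543) = 5486558 / 881053 = 6.22727

6.227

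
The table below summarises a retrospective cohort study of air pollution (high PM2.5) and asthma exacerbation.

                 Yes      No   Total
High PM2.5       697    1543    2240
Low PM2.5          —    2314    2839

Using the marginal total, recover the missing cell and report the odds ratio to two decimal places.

The missing cell is in the unexposed row: 2839 − 2314 = 525.
So a = 697, b = 1543, c = 525, d = 2314.
OR = (a·d)/(b·c) = (697 × 2314) / (1543 × 525) = 1612858 / 810075 = 1.99100

1.99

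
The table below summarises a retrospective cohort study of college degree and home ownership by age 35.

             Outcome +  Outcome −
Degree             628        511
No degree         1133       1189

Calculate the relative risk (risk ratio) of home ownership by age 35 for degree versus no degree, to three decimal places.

1.130

Cells: a = 628, b = 511, c = 1133, d = 1189.
Risk in exposed = 628/1139 = 0.55136; risk in unexposed = 1133/2322 = 0.48794.
RR = 0.55136 / 0.48794 = 1.12997
The risk among the exposed is 1.13 times that among the unexposed.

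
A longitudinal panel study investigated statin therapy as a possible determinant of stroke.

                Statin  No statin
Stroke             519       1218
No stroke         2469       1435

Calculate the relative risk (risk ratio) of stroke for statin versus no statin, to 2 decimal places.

0.38

Reading the table with exposure as columns: a = 519 (Statin, case), b = 2469 (Statin, non-case), c = 1218 (No statin, case), d = 1435.
Risk in exposed = 519/2988 = 0.17369; risk in unexposed = 1218/2653 = 0.45910.
RR = 0.17369 / 0.45910 = 0.37834
The risk is 62% lower among the exposed than among the unexposed.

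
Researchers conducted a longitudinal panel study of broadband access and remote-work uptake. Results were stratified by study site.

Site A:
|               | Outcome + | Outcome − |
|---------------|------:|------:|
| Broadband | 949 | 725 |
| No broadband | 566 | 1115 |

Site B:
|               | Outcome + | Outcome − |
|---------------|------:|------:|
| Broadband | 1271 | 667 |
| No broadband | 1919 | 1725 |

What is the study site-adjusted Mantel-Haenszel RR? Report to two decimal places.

1.38

RR_MH = Σ(aᵢ·n₀ᵢ/nᵢ) / Σ(cᵢ·n₁ᵢ/nᵢ), with n₁ᵢ = aᵢ+bᵢ (exposed), n₀ᵢ = cᵢ+dᵢ (unexposed), nᵢ = n₁ᵢ+n₀ᵢ.
Stratum 1 (Site A): n₁ = 1674, n₀ = 1681, n = 3355; a·n₀/n = 949·1681/3355 = 475.4900; c·n₁/n = 566·1674/3355 = 282.4095
Stratum 2 (Site B): n₁ = 1938, n₀ = 3644, n = 5582; a·n₀/n = 1271·3644/5582 = 829.7248; c·n₁/n = 1919·1938/5582 = 666.2526
RR_MH = (475.4900 + 829.7248) / (282.4095 + 666.2526) = 1305.2148 / 948.6621 = 1.37585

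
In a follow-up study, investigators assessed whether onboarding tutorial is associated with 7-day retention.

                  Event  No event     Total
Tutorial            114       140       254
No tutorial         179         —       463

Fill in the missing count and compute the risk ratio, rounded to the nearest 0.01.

1.16

The missing cell is in the unexposed row: 463 − 179 = 284.
So a = 114, b = 140, c = 179, d = 284.
RR = [a/(a+b)] / [c/(c+d)] = (114/254) / (179/463) = 0.44882/0.38661 = 1.16091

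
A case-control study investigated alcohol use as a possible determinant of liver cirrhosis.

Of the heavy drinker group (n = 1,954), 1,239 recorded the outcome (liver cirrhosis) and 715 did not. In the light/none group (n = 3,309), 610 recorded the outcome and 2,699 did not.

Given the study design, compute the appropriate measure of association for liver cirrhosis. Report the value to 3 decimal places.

From the description: a = 1239, b = 715, c = 610, d = 2699.
This is a case-control study: participants were sampled on outcome status, so risks in the source population cannot be estimated directly — relative risk is not valid here. The odds ratio is the appropriate measure.
OR = (a·d)/(b·c) = (1239 × 2699) / (715 × 610) = 3344061 / 436150 = 7.66723

7.667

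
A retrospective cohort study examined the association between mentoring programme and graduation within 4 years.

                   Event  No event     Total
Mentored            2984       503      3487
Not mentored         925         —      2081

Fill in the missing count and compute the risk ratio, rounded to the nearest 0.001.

1.925

The missing cell is in the unexposed row: 2081 − 925 = 1156.
So a = 2984, b = 503, c = 925, d = 1156.
RR = [a/(a+b)] / [c/(c+d)] = (2984/3487) / (925/2081) = 0.85575/0.44450 = 1.92521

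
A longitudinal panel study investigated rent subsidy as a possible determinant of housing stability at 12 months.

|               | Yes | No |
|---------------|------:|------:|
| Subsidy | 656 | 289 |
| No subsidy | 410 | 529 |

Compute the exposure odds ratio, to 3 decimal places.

Cells: a = 656, b = 289, c = 410, d = 529.
OR = (a·d)/(b·c) = (656 × 529) / (289 × 410) = 347024 / 118490 = 2.92872
The odds of housing stability at 12 months are about 2.93 times as high in the subsidy group.

2.929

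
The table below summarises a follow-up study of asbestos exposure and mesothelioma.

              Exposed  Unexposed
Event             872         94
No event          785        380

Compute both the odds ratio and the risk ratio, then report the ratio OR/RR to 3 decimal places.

Reading the table with exposure as columns: a = 872 (Exposed, case), b = 785 (Exposed, non-case), c = 94 (Unexposed, case), d = 380.
OR = (872·380)/(785·94) = 331360/73790 = 4.49058
Risk in exposed = 872/1657 = 0.52625; risk in unexposed = 94/474 = 0.19831; RR = 2.65366
OR/RR = 4.49058 / 2.65366 = 1.69222
The outcome is not rare, so the OR lies further from 1 than the RR.

1.692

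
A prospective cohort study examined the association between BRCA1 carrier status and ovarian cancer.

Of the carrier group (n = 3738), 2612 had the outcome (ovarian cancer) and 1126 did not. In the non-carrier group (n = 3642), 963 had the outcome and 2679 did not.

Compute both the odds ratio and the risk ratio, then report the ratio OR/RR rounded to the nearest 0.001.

From the description: a = 2612, b = 1126, c = 963, d = 2679.
OR = (2612·2679)/(1126·963) = 6997548/1084338 = 6.45329
Risk in exposed = 2612/3738 = 0.69877; risk in unexposed = 963/3642 = 0.26442; RR = 2.64270
OR/RR = 6.45329 / 2.64270 = 2.44193
The outcome is not rare, so the OR lies further from 1 than the RR.

2.442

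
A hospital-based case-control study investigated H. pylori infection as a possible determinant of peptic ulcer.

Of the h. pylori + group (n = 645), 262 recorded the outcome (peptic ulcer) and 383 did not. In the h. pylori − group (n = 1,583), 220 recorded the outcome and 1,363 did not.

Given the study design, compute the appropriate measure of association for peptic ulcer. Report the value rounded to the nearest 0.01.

4.24

From the description: a = 262, b = 383, c = 220, d = 1363.
This is a hospital-based case-control study: participants were sampled on outcome status, so risks in the source population cannot be estimated directly — relative risk is not valid here. The odds ratio is the appropriate measure.
OR = (a·d)/(b·c) = (262 × 1363) / (383 × 220) = 357106 / 84260 = 4.23814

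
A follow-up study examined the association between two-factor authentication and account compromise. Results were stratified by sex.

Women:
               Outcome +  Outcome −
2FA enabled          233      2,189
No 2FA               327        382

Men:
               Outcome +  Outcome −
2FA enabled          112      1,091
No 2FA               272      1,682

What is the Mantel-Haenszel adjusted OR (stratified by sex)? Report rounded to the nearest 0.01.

OR_MH = Σ(aᵢdᵢ/nᵢ) / Σ(bᵢcᵢ/nᵢ), where nᵢ is the stratum total.
Stratum 1 (Women): n = 3131; a·d/n = 233·382/3131 = 28.4273; b·c/n = 2189·327/3131 = 228.6180
Stratum 2 (Men): n = 3157; a·d/n = 112·1682/3157 = 59.6718; b·c/n = 1091·272/3157 = 93.9981
OR_MH = (28.4273 + 59.6718) / (228.6180 + 93.9981) = 88.0992 / 322.6161 = 0.27308

0.27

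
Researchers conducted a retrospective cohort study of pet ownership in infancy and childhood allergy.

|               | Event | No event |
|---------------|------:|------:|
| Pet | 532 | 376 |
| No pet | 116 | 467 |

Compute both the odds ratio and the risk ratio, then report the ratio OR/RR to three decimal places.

1.934

Cells: a = 532, b = 376, c = 116, d = 467.
OR = (532·467)/(376·116) = 248444/43616 = 5.69617
Risk in exposed = 532/908 = 0.58590; risk in unexposed = 116/583 = 0.19897; RR = 2.94467
OR/RR = 5.69617 / 2.94467 = 1.93440
The outcome is not rare, so the OR lies further from 1 than the RR.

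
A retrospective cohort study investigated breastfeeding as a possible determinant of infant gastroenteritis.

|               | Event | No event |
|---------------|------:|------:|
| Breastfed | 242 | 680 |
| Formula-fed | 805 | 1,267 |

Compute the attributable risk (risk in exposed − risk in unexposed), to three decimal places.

Cells: a = 242, b = 680, c = 805, d = 1267.
Risk in exposed = 242/922 = 0.262473; risk in unexposed = 805/2072 = 0.388514.
Risk difference = 0.262473 − 0.388514 = -0.126041

-0.126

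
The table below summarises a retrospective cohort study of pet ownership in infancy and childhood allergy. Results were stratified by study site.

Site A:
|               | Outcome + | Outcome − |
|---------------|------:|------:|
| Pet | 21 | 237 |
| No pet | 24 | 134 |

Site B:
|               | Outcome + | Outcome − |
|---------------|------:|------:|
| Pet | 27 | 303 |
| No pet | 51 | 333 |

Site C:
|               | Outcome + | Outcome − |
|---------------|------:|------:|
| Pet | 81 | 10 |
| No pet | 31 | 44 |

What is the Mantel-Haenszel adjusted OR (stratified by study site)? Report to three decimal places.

1.098

OR_MH = Σ(aᵢdᵢ/nᵢ) / Σ(bᵢcᵢ/nᵢ), where nᵢ is the stratum total.
Stratum 1 (Site A): n = 416; a·d/n = 21·134/416 = 6.7644; b·c/n = 237·24/416 = 13.6731
Stratum 2 (Site B): n = 714; a·d/n = 27·333/714 = 12.5924; b·c/n = 303·51/714 = 21.6429
Stratum 3 (Site C): n = 166; a·d/n = 81·44/166 = 21.4699; b·c/n = 10·31/166 = 1.8675
OR_MH = (6.7644 + 12.5924 + 21.4699) / (13.6731 + 21.6429 + 1.8675) = 40.8267 / 37.1834 = 1.09798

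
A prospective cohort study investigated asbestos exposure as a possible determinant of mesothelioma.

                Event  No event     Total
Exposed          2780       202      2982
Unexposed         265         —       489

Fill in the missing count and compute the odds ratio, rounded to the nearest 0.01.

The missing cell is in the unexposed row: 489 − 265 = 224.
So a = 2780, b = 202, c = 265, d = 224.
OR = (a·d)/(b·c) = (2780 × 224) / (202 × 265) = 622720 / 53530 = 11.63310

11.63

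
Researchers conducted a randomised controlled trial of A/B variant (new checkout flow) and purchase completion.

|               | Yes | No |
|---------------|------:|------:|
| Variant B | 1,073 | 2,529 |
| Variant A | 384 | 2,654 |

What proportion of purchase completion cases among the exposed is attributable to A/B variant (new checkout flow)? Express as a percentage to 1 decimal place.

Cells: a = 1073, b = 2529, c = 384, d = 2654.
Risk in exposed = 1073/3602 = 0.29789; risk in unexposed = 384/3038 = 0.12640.
RR = 0.29789/0.12640 = 2.35674
AR% = (RR − 1)/RR × 100 = (2.35674 − 1)/2.35674 × 100 = 57.5686%

57.6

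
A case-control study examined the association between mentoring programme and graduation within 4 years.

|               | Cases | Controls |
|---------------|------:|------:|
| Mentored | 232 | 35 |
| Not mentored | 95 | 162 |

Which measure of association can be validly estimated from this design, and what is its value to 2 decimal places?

Cells: a = 232, b = 35, c = 95, d = 162.
This is a case-control study: participants were sampled on outcome status, so risks in the source population cannot be estimated directly — relative risk is not valid here. The odds ratio is the appropriate measure.
OR = (a·d)/(b·c) = (232 × 162) / (35 × 95) = 37584 / 3325 = 11.30346

11.30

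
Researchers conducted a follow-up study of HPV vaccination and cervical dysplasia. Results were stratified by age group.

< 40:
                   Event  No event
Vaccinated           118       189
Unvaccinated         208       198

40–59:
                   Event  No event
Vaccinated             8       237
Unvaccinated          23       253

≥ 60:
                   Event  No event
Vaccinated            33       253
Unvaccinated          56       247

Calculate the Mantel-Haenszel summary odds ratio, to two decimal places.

0.56

OR_MH = Σ(aᵢdᵢ/nᵢ) / Σ(bᵢcᵢ/nᵢ), where nᵢ is the stratum total.
Stratum 1 (< 40): n = 713; a·d/n = 118·198/713 = 32.7686; b·c/n = 189·208/713 = 55.1360
Stratum 2 (40–59): n = 521; a·d/n = 8·253/521 = 3.8848; b·c/n = 237·23/521 = 10.4626
Stratum 3 (≥ 60): n = 589; a·d/n = 33·247/589 = 13.8387; b·c/n = 253·56/589 = 24.0543
OR_MH = (32.7686 + 3.8848 + 13.8387) / (55.1360 + 10.4626 + 24.0543) = 50.4921 / 89.6529 = 0.56320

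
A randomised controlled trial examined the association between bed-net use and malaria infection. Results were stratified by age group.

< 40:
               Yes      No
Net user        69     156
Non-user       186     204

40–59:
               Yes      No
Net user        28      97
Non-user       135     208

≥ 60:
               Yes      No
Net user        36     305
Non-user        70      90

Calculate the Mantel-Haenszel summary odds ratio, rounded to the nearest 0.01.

0.35

OR_MH = Σ(aᵢdᵢ/nᵢ) / Σ(bᵢcᵢ/nᵢ), where nᵢ is the stratum total.
Stratum 1 (< 40): n = 615; a·d/n = 69·204/615 = 22.8878; b·c/n = 156·186/615 = 47.1805
Stratum 2 (40–59): n = 468; a·d/n = 28·208/468 = 12.4444; b·c/n = 97·135/468 = 27.9808
Stratum 3 (≥ 60): n = 501; a·d/n = 36·90/501 = 6.4671; b·c/n = 305·70/501 = 42.6148
OR_MH = (22.8878 + 12.4444 + 6.4671) / (47.1805 + 27.9808 + 42.6148) = 41.7993 / 117.7760 = 0.35491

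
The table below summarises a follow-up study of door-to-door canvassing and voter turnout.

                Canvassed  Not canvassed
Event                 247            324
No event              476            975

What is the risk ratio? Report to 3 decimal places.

1.370

Reading the table with exposure as columns: a = 247 (Canvassed, case), b = 476 (Canvassed, non-case), c = 324 (Not canvassed, case), d = 975.
Risk in exposed = 247/723 = 0.34163; risk in unexposed = 324/1299 = 0.24942.
RR = 0.34163 / 0.24942 = 1.36969
The risk among the exposed is 1.37 times that among the unexposed.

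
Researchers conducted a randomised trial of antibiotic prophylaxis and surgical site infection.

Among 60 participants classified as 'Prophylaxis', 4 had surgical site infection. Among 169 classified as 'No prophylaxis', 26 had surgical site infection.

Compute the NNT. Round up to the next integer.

12

Risk in treated group = 4/60 = 0.06667; risk in control = 26/169 = 0.15385.
Absolute risk reduction = 0.15385 − 0.06667 = 0.08718
NNT = 1 / ARR = 1 / 0.08718 = 11.471 → round up → 12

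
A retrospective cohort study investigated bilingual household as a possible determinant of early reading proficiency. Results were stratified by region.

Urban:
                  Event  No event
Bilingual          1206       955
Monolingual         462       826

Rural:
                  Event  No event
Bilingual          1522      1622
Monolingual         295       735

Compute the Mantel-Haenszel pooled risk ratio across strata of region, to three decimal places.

RR_MH = Σ(aᵢ·n₀ᵢ/nᵢ) / Σ(cᵢ·n₁ᵢ/nᵢ), with n₁ᵢ = aᵢ+bᵢ (exposed), n₀ᵢ = cᵢ+dᵢ (unexposed), nᵢ = n₁ᵢ+n₀ᵢ.
Stratum 1 (Urban): n₁ = 2161, n₀ = 1288, n = 3449; a·n₀/n = 1206·1288/3449 = 450.3705; c·n₁/n = 462·2161/3449 = 289.4700
Stratum 2 (Rural): n₁ = 3144, n₀ = 1030, n = 4174; a·n₀/n = 1522·1030/4174 = 375.5774; c·n₁/n = 295·3144/4174 = 222.2041
RR_MH = (450.3705 + 375.5774) / (289.4700 + 222.2041) = 825.9479 / 511.6741 = 1.61421

1.614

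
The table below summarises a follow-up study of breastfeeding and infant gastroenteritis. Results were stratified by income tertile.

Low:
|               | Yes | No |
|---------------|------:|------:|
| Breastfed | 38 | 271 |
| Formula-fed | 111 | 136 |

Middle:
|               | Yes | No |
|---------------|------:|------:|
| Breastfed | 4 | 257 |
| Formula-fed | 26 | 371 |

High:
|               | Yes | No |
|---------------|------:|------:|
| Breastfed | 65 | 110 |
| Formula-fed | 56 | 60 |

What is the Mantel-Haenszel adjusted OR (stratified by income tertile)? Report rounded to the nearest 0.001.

OR_MH = Σ(aᵢdᵢ/nᵢ) / Σ(bᵢcᵢ/nᵢ), where nᵢ is the stratum total.
Stratum 1 (Low): n = 556; a·d/n = 38·136/556 = 9.2950; b·c/n = 271·111/556 = 54.1025
Stratum 2 (Middle): n = 658; a·d/n = 4·371/658 = 2.2553; b·c/n = 257·26/658 = 10.1550
Stratum 3 (High): n = 291; a·d/n = 65·60/291 = 13.4021; b·c/n = 110·56/291 = 21.1684
OR_MH = (9.2950 + 2.2553 + 13.4021) / (54.1025 + 10.1550 + 21.1684) = 24.9523 / 85.4259 = 0.29209

0.292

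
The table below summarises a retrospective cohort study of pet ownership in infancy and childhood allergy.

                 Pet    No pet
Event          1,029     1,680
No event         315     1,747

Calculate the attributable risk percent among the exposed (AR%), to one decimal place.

Reading the table with exposure as columns: a = 1029 (Pet, case), b = 315 (Pet, non-case), c = 1680 (No pet, case), d = 1747.
Risk in exposed = 1029/1344 = 0.76562; risk in unexposed = 1680/3427 = 0.49022.
RR = 0.76562/0.49022 = 1.56178
AR% = (RR − 1)/RR × 100 = (1.56178 − 1)/1.56178 × 100 = 35.9707%

36.0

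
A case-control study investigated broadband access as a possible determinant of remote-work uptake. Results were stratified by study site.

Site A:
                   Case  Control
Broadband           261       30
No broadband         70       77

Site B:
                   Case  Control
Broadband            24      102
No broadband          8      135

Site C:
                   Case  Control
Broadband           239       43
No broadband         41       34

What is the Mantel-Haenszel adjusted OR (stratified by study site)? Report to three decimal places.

6.321

OR_MH = Σ(aᵢdᵢ/nᵢ) / Σ(bᵢcᵢ/nᵢ), where nᵢ is the stratum total.
Stratum 1 (Site A): n = 438; a·d/n = 261·77/438 = 45.8836; b·c/n = 30·70/438 = 4.7945
Stratum 2 (Site B): n = 269; a·d/n = 24·135/269 = 12.0446; b·c/n = 102·8/269 = 3.0335
Stratum 3 (Site C): n = 357; a·d/n = 239·34/357 = 22.7619; b·c/n = 43·41/357 = 4.9384
OR_MH = (45.8836 + 12.0446 + 22.7619) / (4.7945 + 3.0335 + 4.9384) = 80.6901 / 12.7664 = 6.32053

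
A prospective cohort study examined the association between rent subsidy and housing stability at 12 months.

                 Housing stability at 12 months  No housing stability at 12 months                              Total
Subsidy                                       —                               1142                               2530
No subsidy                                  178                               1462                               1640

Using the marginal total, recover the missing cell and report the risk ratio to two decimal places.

The missing cell is in the exposed row: 2530 − 1142 = 1388.
So a = 1388, b = 1142, c = 178, d = 1462.
RR = [a/(a+b)] / [c/(c+d)] = (1388/2530) / (178/1640) = 0.54862/0.10854 = 5.05467

5.05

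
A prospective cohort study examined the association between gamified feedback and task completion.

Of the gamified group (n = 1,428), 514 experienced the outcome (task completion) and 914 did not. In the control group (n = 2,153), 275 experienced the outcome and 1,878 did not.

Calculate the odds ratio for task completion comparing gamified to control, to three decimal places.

3.840

From the description: a = 514, b = 914, c = 275, d = 1878.
OR = (a·d)/(b·c) = (514 × 1878) / (914 × 275) = 965292 / 251350 = 3.84043
The odds of task completion are about 3.84 times as high in the gamified group.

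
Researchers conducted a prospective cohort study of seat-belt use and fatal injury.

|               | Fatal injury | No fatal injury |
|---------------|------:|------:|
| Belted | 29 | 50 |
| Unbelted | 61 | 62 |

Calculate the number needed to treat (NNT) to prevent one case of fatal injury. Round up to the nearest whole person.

Risk in treated group = 29/79 = 0.36709; risk in control = 61/123 = 0.49593.
Absolute risk reduction = 0.49593 − 0.36709 = 0.12885
NNT = 1 / ARR = 1 / 0.12885 = 7.761 → round up → 8

8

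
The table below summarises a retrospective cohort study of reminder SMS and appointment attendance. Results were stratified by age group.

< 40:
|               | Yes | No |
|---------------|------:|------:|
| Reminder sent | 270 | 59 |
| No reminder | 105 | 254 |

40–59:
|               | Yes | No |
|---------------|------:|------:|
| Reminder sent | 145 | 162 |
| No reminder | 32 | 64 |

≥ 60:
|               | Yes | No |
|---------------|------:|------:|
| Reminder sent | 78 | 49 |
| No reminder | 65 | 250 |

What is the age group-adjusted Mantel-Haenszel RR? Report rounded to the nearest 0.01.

RR_MH = Σ(aᵢ·n₀ᵢ/nᵢ) / Σ(cᵢ·n₁ᵢ/nᵢ), with n₁ᵢ = aᵢ+bᵢ (exposed), n₀ᵢ = cᵢ+dᵢ (unexposed), nᵢ = n₁ᵢ+n₀ᵢ.
Stratum 1 (< 40): n₁ = 329, n₀ = 359, n = 688; a·n₀/n = 270·359/688 = 140.8866; c·n₁/n = 105·329/688 = 50.2108
Stratum 2 (40–59): n₁ = 307, n₀ = 96, n = 403; a·n₀/n = 145·96/403 = 34.5409; c·n₁/n = 32·307/403 = 24.3772
Stratum 3 (≥ 60): n₁ = 127, n₀ = 315, n = 442; a·n₀/n = 78·315/442 = 55.5882; c·n₁/n = 65·127/442 = 18.6765
RR_MH = (140.8866 + 34.5409 + 55.5882) / (50.2108 + 24.3772 + 18.6765) = 231.0158 / 93.2644 = 2.47700

2.48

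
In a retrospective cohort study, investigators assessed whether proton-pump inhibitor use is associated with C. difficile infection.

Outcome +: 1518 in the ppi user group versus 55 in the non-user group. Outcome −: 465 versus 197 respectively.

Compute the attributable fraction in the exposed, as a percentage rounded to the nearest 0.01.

71.49

From the description: a = 1518, b = 465, c = 55, d = 197.
Risk in exposed = 1518/1983 = 0.76551; risk in unexposed = 55/252 = 0.21825.
RR = 0.76551/0.21825 = 3.50741
AR% = (RR − 1)/RR × 100 = (3.50741 − 1)/3.50741 × 100 = 71.4890%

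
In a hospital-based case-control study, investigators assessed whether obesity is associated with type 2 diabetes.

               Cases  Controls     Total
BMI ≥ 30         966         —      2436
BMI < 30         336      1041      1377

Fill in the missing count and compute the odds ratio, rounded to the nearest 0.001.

The missing cell is in the exposed row: 2436 − 966 = 1470.
So a = 966, b = 1470, c = 336, d = 1041.
OR = (a·d)/(b·c) = (966 × 1041) / (1470 × 336) = 1005606 / 493920 = 2.03597

2.036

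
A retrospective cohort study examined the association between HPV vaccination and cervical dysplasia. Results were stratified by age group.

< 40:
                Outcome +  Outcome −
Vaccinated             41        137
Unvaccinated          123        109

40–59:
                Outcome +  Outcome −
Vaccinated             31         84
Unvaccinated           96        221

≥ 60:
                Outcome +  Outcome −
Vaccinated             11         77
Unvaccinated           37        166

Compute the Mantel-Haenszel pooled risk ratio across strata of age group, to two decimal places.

0.59

RR_MH = Σ(aᵢ·n₀ᵢ/nᵢ) / Σ(cᵢ·n₁ᵢ/nᵢ), with n₁ᵢ = aᵢ+bᵢ (exposed), n₀ᵢ = cᵢ+dᵢ (unexposed), nᵢ = n₁ᵢ+n₀ᵢ.
Stratum 1 (< 40): n₁ = 178, n₀ = 232, n = 410; a·n₀/n = 41·232/410 = 23.2000; c·n₁/n = 123·178/410 = 53.4000
Stratum 2 (40–59): n₁ = 115, n₀ = 317, n = 432; a·n₀/n = 31·317/432 = 22.7477; c·n₁/n = 96·115/432 = 25.5556
Stratum 3 (≥ 60): n₁ = 88, n₀ = 203, n = 291; a·n₀/n = 11·203/291 = 7.6735; c·n₁/n = 37·88/291 = 11.1890
RR_MH = (23.2000 + 22.7477 + 7.6735) / (53.4000 + 25.5556 + 11.1890) = 53.6212 / 90.1446 = 0.59484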